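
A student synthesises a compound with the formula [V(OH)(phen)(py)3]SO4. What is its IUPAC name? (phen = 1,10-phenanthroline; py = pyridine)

hydroxo(1,10-phenanthroline)tris(pyridine)vanadium(III) sulfate

The 1 sulfate counter-ion carries a total charge of -2, so each complex ion is 2+.
Ligand charges: 1×1,10-phenanthroline (neutral), 3×pyridine (neutral), 1×hydroxo (-1 each); total -1. So V + (-1) = 2+, giving V = +3.
Ligands are named alphabetically: hydroxo before phenanthroline before pyridine.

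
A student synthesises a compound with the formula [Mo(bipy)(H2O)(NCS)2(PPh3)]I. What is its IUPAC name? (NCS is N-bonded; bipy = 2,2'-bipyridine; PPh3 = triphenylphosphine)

The 1 iodide counter-ion carries a total charge of -1, so each complex ion is 1+.
Ligand charges: 2×isothiocyanato (-1 each), 1×2,2'-bipyridine (neutral), 1×triphenylphosphine (neutral), 1×aqua (neutral); total -2. So Mo + (-2) = 1+, giving Mo = +3.
Ligands are named alphabetically: aqua before bipyridine before isothiocyanato before triphenylphosphine.

aqua(2,2'-bipyridine)diisothiocyanato(triphenylphosphine)molybdenum(III) iodide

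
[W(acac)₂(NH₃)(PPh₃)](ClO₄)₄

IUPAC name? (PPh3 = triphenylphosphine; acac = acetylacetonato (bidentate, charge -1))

The 4 perchlorate counter-ions carry a total charge of -4, so each complex ion is 4+.
Ligand charges: 1×triphenylphosphine (neutral), 1×ammine (neutral), 2×acetylacetonato (-1 each); total -2. So W + (-2) = 4+, giving W = +6.
Ligands are named alphabetically: acetylacetonato before ammine before triphenylphosphine.

bis(acetylacetonato)ammine(triphenylphosphine)tungsten(VI) perchlorate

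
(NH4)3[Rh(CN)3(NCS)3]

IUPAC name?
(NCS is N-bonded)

The 3 ammonium counter-ions carry a total charge of +3, so each complex ion is 3−.
Ligand charges: 3×isothiocyanato (-1 each), 3×cyano (-1 each); total -6. So Rh + (-6) = 3−, giving Rh = +3.
Ligands are named alphabetically: cyano before isothiocyanato.
The complex ion is anionic, so rhodium takes the -ate form rhodate(III).

ammonium tricyanotriisothiocyanatorhodate(III)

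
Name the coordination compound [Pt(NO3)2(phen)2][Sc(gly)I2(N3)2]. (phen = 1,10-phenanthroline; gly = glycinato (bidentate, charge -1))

dinitratobis(1,10-phenanthroline)platinum(IV) diazido(glycinato)diiodoscandate(III)

Both ions are complex: the cation is named first with the plain metal name, the anion second with the -ate form; each ion's ligands are alphabetised independently.
Scandium is always +3 in its complexes; the anion's ligand charges sum to -5, so the complex anion is 2−.
A 1:1 salt means the cation carries the equal and opposite charge, 2+.
Cation: ligand charges sum to -2; for the ion to be 2+, Pt = +4.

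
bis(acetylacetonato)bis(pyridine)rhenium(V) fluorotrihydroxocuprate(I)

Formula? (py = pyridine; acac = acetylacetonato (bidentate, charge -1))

[Re(acac)2(py)2][CuF(OH)3]

Cation [Re…]: ligand charges -2, Re(V) ⇒ ion charge 3+.
Anion [Cu…]: ligand charges -4, Cu(I) ⇒ ion charge 3−.
One 3+ cation balances one 3− anion.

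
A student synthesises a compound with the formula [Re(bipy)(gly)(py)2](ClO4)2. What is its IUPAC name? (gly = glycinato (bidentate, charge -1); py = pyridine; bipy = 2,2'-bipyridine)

The 2 perchlorate counter-ions carry a total charge of -2, so each complex ion is 2+.
Ligand charges: 1×glycinato (-1 each), 2×pyridine (neutral), 1×2,2'-bipyridine (neutral); total -1. So Re + (-1) = 2+, giving Re = +3.
Ligands are named alphabetically: bipyridine before glycinato before pyridine.

(2,2'-bipyridine)(glycinato)bis(pyridine)rhenium(III) perchlorate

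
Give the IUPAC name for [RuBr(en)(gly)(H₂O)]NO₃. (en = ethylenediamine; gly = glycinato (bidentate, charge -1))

The 1 nitrate counter-ion carries a total charge of -1, so each complex ion is 1+.
Ligand charges: 1×aqua (neutral), 1×ethylenediamine (neutral), 1×bromo (-1 each), 1×glycinato (-1 each); total -2. So Ru + (-2) = 1+, giving Ru = +3.
Ligands are named alphabetically: aqua before bromo before ethylenediamine before glycinato.

aquabromo(ethylenediamine)(glycinato)ruthenium(III) nitrate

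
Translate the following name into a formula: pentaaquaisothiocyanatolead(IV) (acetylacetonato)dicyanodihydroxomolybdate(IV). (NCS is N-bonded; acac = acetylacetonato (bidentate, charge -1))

[Pb(H2O)5(NCS)][Mo(acac)(CN)2(OH)2]3

Cation [Pb…]: ligand charges -1, Pb(IV) ⇒ ion charge 3+.
Anion [Mo…]: ligand charges -5, Mo(IV) ⇒ ion charge 1−.
One 3+ cation requires 3 of the 1− anion.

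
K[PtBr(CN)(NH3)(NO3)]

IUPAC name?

potassium amminebromocyanonitratoplatinate(II)

The 1 potassium counter-ion carries a total charge of +1, so each complex ion is 1−.
Ligand charges: 1×bromo (-1 each), 1×cyano (-1 each), 1×nitrato (-1 each), 1×ammine (neutral); total -3. So Pt + (-3) = 1−, giving Pt = +2.
Ligands are named alphabetically: ammine before bromo before cyano before nitrato.
The complex ion is anionic, so platinum takes the -ate form platinate(II).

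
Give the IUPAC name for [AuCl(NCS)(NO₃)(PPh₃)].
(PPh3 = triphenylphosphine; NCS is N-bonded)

There is no counter-ion, so the complex is neutral overall.
Ligand charges: 1×triphenylphosphine (neutral), 1×isothiocyanato (-1 each), 1×nitrato (-1 each), 1×chloro (-1 each); total -3. So Au + (-3) = 0, giving Au = +3.
Ligands are named alphabetically: chloro before isothiocyanato before nitrato before triphenylphosphine.

chloroisothiocyanatonitrato(triphenylphosphine)gold(III)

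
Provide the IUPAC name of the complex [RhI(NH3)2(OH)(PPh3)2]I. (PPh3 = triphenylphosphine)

diamminehydroxoiodobis(triphenylphosphine)rhodium(III) iodide

The 1 iodide counter-ion carries a total charge of -1, so each complex ion is 1+.
Ligand charges: 1×hydroxo (-1 each), 1×iodo (-1 each), 2×triphenylphosphine (neutral), 2×ammine (neutral); total -2. So Rh + (-2) = 1+, giving Rh = +3.
Ligands are named alphabetically: ammine before hydroxo before iodo before triphenylphosphine.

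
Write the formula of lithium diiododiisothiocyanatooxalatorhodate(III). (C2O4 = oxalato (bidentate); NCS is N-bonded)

Ligands: 2 iodo (I, -1), 1 oxalato (C2O4, -2), 2 isothiocyanato (NCS, -1). Ligand charge sum = -6.
With Rh in oxidation state +3, the complex ion is [Rh...]^3−.
Charge balance with lithium (+1) requires 1 complex ion per 3 lithium.

Li3[Rh(C2O4)I2(NCS)2]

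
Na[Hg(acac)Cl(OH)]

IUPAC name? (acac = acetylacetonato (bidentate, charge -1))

sodium (acetylacetonato)chlorohydroxomercurate(II)

The 1 sodium counter-ion carries a total charge of +1, so each complex ion is 1−.
Ligand charges: 1×acetylacetonato (-1 each), 1×hydroxo (-1 each), 1×chloro (-1 each); total -3. So Hg + (-3) = 1−, giving Hg = +2.
The complex ion is anionic, so mercury takes the -ate form mercurate(II).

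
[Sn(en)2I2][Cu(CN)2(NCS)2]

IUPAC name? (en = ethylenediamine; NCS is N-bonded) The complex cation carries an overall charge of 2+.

bis(ethylenediamine)diiodotin(IV) dicyanodiisothiocyanatocuprate(II)

The complex cation is given as 2+; its ligand charges sum to -2, so Sn = +4.
A 1:1 salt means the anion carries the equal and opposite charge, 2−.
Anion: ligand charges sum to -4; for the ion to be 2−, Cu = +2.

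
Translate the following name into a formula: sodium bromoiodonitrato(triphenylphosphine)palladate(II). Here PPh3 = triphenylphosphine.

Ligands: 1 iodo (I, -1), 1 triphenylphosphine (PPh3, neutral), 1 nitrato (NO3, -1), 1 bromo (Br, -1). Ligand charge sum = -3.
With Pd in oxidation state +2, the complex ion is [Pd...]^1−.
Charge balance with sodium (+1) requires 1 complex ion per 1 sodium.

Na[PdBrI(NO3)(PPh3)]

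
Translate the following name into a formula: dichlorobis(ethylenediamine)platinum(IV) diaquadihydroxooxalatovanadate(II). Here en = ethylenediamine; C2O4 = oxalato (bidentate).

Cation [Pt…]: ligand charges -2, Pt(IV) ⇒ ion charge 2+.
Anion [V…]: ligand charges -4, V(II) ⇒ ion charge 2−.
One 2+ cation balances one 2− anion.

[PtCl2(en)2][V(C2O4)(H2O)2(OH)2]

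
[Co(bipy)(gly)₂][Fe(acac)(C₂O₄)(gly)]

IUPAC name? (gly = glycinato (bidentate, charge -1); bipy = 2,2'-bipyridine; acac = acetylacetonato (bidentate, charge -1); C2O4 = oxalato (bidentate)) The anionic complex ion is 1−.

Both ions are complex: the cation is named first with the plain metal name, the anion second with the -ate form; each ion's ligands are alphabetised independently.
The complex anion is given as 1−; its ligand charges sum to -4, so Fe = +3.
A 1:1 salt means the cation carries the equal and opposite charge, 1+.
Cation: ligand charges sum to -2; for the ion to be 1+, Co = +3.

(2,2'-bipyridine)bis(glycinato)cobalt(III) (acetylacetonato)(glycinato)oxalatoferrate(III)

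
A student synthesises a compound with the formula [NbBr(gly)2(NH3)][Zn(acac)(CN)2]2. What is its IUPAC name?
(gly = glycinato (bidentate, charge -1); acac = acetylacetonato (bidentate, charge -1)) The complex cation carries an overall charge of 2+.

Both ions are complex: the cation is named first with the plain metal name, the anion second with the -ate form; each ion's ligands are alphabetised independently.
The complex cation is given as 2+; its ligand charges sum to -3, so Nb = +5.
With 2 anions per cation, each anion must be 2/2 = 1−.
Anion: ligand charges sum to -3; for the ion to be 1−, Zn = +2.

amminebromobis(glycinato)niobium(V) (acetylacetonato)dicyanozincate(II)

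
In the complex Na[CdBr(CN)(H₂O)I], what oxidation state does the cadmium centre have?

1 sodium outside the brackets (+1 each) → the complex ion is 1−.
Ligand charges: 1×CN = -1; 1×H2O neutral; 1×Br = -1; 1×I = -1; sum -3.
Cd + (-3) = 1− ⇒ Cd is +2.

+2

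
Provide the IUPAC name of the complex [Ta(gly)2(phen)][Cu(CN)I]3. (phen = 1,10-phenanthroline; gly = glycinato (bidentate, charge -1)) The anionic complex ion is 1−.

bis(glycinato)(1,10-phenanthroline)tantalum(V) cyanoiodocuprate(I)

Both ions are complex: the cation is named first with the plain metal name, the anion second with the -ate form; each ion's ligands are alphabetised independently.
The complex anion is given as 1−; its ligand charges sum to -2, so Cu = +1.
With 3 anions per cation, the cation must be 3×1 = 3+.
Cation: ligand charges sum to -2; for the ion to be 3+, Ta = +5.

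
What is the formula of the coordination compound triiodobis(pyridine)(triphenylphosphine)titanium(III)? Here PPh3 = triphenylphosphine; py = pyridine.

[TiI3(PPh3)(py)2]

Ligands: 1 triphenylphosphine (PPh3, neutral), 3 iodo (I, -1), 2 pyridine (py, neutral). Ligand charge sum = -3.
With Ti in oxidation state +3, the complex ion is [Ti...].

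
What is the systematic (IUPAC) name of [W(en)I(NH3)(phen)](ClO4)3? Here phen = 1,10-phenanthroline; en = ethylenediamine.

ammine(ethylenediamine)iodo(1,10-phenanthroline)tungsten(IV) perchlorate

The 3 perchlorate counter-ions carry a total charge of -3, so each complex ion is 3+.
Ligand charges: 1×ammine (neutral), 1×iodo (-1 each), 1×1,10-phenanthroline (neutral), 1×ethylenediamine (neutral); total -1. So W + (-1) = 3+, giving W = +4.
Ligands are named alphabetically: ammine before ethylenediamine before iodo before phenanthroline.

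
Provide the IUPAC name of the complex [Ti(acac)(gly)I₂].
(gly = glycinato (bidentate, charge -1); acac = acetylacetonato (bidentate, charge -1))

There is no counter-ion, so the complex is neutral overall.
Ligand charges: 1×glycinato (-1 each), 1×acetylacetonato (-1 each), 2×iodo (-1 each); total -4. So Ti + (-4) = 0, giving Ti = +4.
Ligands are named alphabetically: acetylacetonato before glycinato before iodo.

(acetylacetonato)(glycinato)diiodotitanium(IV)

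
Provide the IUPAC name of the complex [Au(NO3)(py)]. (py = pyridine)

nitrato(pyridine)gold(I)

There is no counter-ion, so the complex is neutral overall.
Ligand charges: 1×pyridine (neutral), 1×nitrato (-1 each); total -1. So Au + (-1) = 0, giving Au = +1.
Ligands are named alphabetically: nitrato before pyridine.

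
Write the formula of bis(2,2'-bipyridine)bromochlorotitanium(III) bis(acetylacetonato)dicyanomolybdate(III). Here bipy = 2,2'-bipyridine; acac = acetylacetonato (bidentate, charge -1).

[Ti(bipy)2BrCl][Mo(acac)2(CN)2]

Cation [Ti…]: ligand charges -2, Ti(III) ⇒ ion charge 1+.
Anion [Mo…]: ligand charges -4, Mo(III) ⇒ ion charge 1−.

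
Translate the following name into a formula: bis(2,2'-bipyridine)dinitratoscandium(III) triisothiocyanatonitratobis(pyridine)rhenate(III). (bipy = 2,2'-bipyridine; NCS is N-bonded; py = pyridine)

[Sc(bipy)2(NO3)2][Re(NCS)3(NO3)(py)2]

Cation [Sc…]: ligand charges -2, Sc(III) ⇒ ion charge 1+.
Anion [Re…]: ligand charges -4, Re(III) ⇒ ion charge 1−.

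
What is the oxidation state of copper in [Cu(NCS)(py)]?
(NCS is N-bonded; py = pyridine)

No counter-ion: the bracketed complex is neutral.
Ligand charges: 1×NCS = -1; 1×py neutral; sum -1.
Cu + (-1) = 0 ⇒ Cu is +1.

+1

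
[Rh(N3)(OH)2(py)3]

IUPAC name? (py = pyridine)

There is no counter-ion, so the complex is neutral overall.
Ligand charges: 1×azido (-1 each), 2×hydroxo (-1 each), 3×pyridine (neutral); total -3. So Rh + (-3) = 0, giving Rh = +3.
Ligands are named alphabetically: azido before hydroxo before pyridine.

azidodihydroxotris(pyridine)rhodium(III)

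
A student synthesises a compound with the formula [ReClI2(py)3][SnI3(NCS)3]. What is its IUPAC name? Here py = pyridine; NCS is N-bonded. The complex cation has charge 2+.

Both ions are complex: the cation is named first with the plain metal name, the anion second with the -ate form; each ion's ligands are alphabetised independently.
The complex cation is given as 2+; its ligand charges sum to -3, so Re = +5.
A 1:1 salt means the anion carries the equal and opposite charge, 2−.
Anion: ligand charges sum to -6; for the ion to be 2−, Sn = +4.

chlorodiiodotris(pyridine)rhenium(V) triiodotriisothiocyanatostannate(IV)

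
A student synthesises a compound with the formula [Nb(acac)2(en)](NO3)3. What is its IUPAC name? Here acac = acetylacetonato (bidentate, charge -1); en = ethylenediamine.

The 3 nitrate counter-ions carry a total charge of -3, so each complex ion is 3+.
Ligand charges: 2×acetylacetonato (-1 each), 1×ethylenediamine (neutral); total -2. So Nb + (-2) = 3+, giving Nb = +5.
Ligands are named alphabetically: acetylacetonato before ethylenediamine.

bis(acetylacetonato)(ethylenediamine)niobium(V) nitrate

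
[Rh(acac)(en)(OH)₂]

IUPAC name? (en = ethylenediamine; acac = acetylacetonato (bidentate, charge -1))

(acetylacetonato)(ethylenediamine)dihydroxorhodium(III)

There is no counter-ion, so the complex is neutral overall.
Ligand charges: 1×ethylenediamine (neutral), 2×hydroxo (-1 each), 1×acetylacetonato (-1 each); total -3. So Rh + (-3) = 0, giving Rh = +3.
Ligands are named alphabetically: acetylacetonato before ethylenediamine before hydroxo.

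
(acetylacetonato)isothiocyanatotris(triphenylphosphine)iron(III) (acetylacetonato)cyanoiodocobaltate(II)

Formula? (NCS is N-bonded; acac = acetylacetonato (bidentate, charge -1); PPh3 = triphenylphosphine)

[Fe(acac)(NCS)(PPh3)3][Co(acac)(CN)I]

Cation [Fe…]: ligand charges -2, Fe(III) ⇒ ion charge 1+.
Anion [Co…]: ligand charges -3, Co(II) ⇒ ion charge 1−.
One 1+ cation balances one 1− anion.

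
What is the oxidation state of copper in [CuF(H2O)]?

+1

No counter-ion: the bracketed complex is neutral.
Ligand charges: 1×F = -1; 1×H2O neutral; sum -1.
Cu + (-1) = 0 ⇒ Cu is +1.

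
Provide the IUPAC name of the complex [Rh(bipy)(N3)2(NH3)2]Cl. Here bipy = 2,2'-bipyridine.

The 1 chloride counter-ion carries a total charge of -1, so each complex ion is 1+.
Ligand charges: 1×2,2'-bipyridine (neutral), 2×azido (-1 each), 2×ammine (neutral); total -2. So Rh + (-2) = 1+, giving Rh = +3.
Ligands are named alphabetically: ammine before azido before bipyridine.

diamminediazido(2,2'-bipyridine)rhodium(III) chloride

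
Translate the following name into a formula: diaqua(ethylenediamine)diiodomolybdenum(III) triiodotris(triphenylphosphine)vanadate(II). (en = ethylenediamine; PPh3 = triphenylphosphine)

[Mo(en)(H2O)2I2][VI3(PPh3)3]

Cation [Mo…]: ligand charges -2, Mo(III) ⇒ ion charge 1+.
Anion [V…]: ligand charges -3, V(II) ⇒ ion charge 1−.
One 1+ cation balances one 1− anion.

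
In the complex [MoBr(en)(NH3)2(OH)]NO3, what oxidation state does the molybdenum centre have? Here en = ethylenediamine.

1 nitrate outside the brackets (-1 each) → the complex ion is 1+.
Ligand charges: 2×NH3 neutral; 1×OH = -1; 1×Br = -1; 1×en neutral; sum -2.
Mo + (-2) = 1+ ⇒ Mo is +3.

+3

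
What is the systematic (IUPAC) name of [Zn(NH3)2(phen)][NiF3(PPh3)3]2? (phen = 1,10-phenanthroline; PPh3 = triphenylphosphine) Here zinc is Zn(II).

diammine(1,10-phenanthroline)zinc(II) trifluorotris(triphenylphosphine)nickelate(II)

Both ions are complex: the cation is named first with the plain metal name, the anion second with the -ate form; each ion's ligands are alphabetised independently.
Zn is given as +2; the cation's ligand charges sum to 0, so the complex cation is 2+.
With 2 anions per cation, each anion must be 2/2 = 1−.
Anion: ligand charges sum to -3; for the ion to be 1−, Ni = +2.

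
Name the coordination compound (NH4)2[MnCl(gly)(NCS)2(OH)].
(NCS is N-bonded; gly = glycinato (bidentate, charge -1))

The 2 ammonium counter-ions carry a total charge of +2, so each complex ion is 2−.
Ligand charges: 1×hydroxo (-1 each), 1×chloro (-1 each), 2×isothiocyanato (-1 each), 1×glycinato (-1 each); total -5. So Mn + (-5) = 2−, giving Mn = +3.
Ligands are named alphabetically: chloro before glycinato before hydroxo before isothiocyanato.
The complex ion is anionic, so manganese takes the -ate form manganate(III).

ammonium chloro(glycinato)hydroxodiisothiocyanatomanganate(III)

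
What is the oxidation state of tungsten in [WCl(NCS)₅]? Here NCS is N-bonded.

+6

No counter-ion: the bracketed complex is neutral.
Ligand charges: 5×NCS = -5; 1×Cl = -1; sum -6.
W + (-6) = 0 ⇒ W is +6.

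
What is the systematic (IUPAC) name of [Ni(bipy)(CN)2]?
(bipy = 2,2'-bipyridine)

There is no counter-ion, so the complex is neutral overall.
Ligand charges: 2×cyano (-1 each), 1×2,2'-bipyridine (neutral); total -2. So Ni + (-2) = 0, giving Ni = +2.
Ligands are named alphabetically: bipyridine before cyano.

(2,2'-bipyridine)dicyanonickel(II)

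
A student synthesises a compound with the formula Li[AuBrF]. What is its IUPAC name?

lithium bromofluoroaurate(I)

The 1 lithium counter-ion carries a total charge of +1, so each complex ion is 1−.
Ligand charges: 1×fluoro (-1 each), 1×bromo (-1 each); total -2. So Au + (-2) = 1−, giving Au = +1.
The complex ion is anionic, so gold takes the -ate form aurate(I).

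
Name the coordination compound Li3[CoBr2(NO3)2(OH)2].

The 3 lithium counter-ions carry a total charge of +3, so each complex ion is 3−.
Ligand charges: 2×nitrato (-1 each), 2×bromo (-1 each), 2×hydroxo (-1 each); total -6. So Co + (-6) = 3−, giving Co = +3.
Ligands are named alphabetically: bromo before hydroxo before nitrato.
The complex ion is anionic, so cobalt takes the -ate form cobaltate(III).

lithium dibromodihydroxodinitratocobaltate(III)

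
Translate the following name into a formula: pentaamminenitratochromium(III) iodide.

Ligands: 1 nitrato (NO3, -1), 5 ammine (NH3, neutral). Ligand charge sum = -1.
Charge balance with iodide (-1) requires 1 complex ion per 2 iodide.

[Cr(NH3)5(NO3)]I2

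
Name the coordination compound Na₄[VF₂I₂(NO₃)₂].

The 4 sodium counter-ions carry a total charge of +4, so each complex ion is 4−.
Ligand charges: 2×iodo (-1 each), 2×nitrato (-1 each), 2×fluoro (-1 each); total -6. So V + (-6) = 4−, giving V = +2.
Ligands are named alphabetically: fluoro before iodo before nitrato.
The complex ion is anionic, so vanadium takes the -ate form vanadate(II).

sodium difluorodiiododinitratovanadate(II)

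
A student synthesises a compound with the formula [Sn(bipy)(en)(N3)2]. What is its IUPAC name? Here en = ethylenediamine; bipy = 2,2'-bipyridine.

There is no counter-ion, so the complex is neutral overall.
Ligand charges: 2×azido (-1 each), 1×ethylenediamine (neutral), 1×2,2'-bipyridine (neutral); total -2. So Sn + (-2) = 0, giving Sn = +2.
Ligands are named alphabetically: azido before bipyridine before ethylenediamine.

diazido(2,2'-bipyridine)(ethylenediamine)tin(II)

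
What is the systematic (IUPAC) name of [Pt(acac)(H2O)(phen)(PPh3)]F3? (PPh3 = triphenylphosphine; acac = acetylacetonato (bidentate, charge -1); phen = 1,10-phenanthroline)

(acetylacetonato)aqua(1,10-phenanthroline)(triphenylphosphine)platinum(IV) fluoride

The 3 fluoride counter-ions carry a total charge of -3, so each complex ion is 3+.
Ligand charges: 1×triphenylphosphine (neutral), 1×aqua (neutral), 1×acetylacetonato (-1 each), 1×1,10-phenanthroline (neutral); total -1. So Pt + (-1) = 3+, giving Pt = +4.
Ligands are named alphabetically: acetylacetonato before aqua before phenanthroline before triphenylphosphine.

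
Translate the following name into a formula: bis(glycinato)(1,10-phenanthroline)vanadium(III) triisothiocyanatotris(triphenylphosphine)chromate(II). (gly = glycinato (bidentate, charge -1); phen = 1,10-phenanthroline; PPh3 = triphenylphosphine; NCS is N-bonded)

[V(gly)2(phen)][Cr(NCS)3(PPh3)3]

Cation [V…]: ligand charges -2, V(III) ⇒ ion charge 1+.
Anion [Cr…]: ligand charges -3, Cr(II) ⇒ ion charge 1−.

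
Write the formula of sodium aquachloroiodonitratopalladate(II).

Ligands: 1 iodo (I, -1), 1 aqua (H2O, neutral), 1 chloro (Cl, -1), 1 nitrato (NO3, -1). Ligand charge sum = -3.
With Pd in oxidation state +2, the complex ion is [Pd...]^1−.
Charge balance with sodium (+1) requires 1 complex ion per 1 sodium.

Na[PdCl(H2O)I(NO3)]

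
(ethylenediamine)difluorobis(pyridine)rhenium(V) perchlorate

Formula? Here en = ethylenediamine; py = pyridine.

[Re(en)F2(py)2](ClO4)3

Ligands: 2 fluoro (F, -1), 1 ethylenediamine (en, neutral), 2 pyridine (py, neutral). Ligand charge sum = -2.
With Re in oxidation state +5, the complex ion is [Re...]^3+.
Charge balance with perchlorate (-1) requires 1 complex ion per 3 perchlorate.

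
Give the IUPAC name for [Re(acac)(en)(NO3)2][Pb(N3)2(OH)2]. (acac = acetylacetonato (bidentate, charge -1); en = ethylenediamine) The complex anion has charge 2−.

(acetylacetonato)(ethylenediamine)dinitratorhenium(V) diazidodihydroxoplumbate(II)

Both ions are complex: the cation is named first with the plain metal name, the anion second with the -ate form; each ion's ligands are alphabetised independently.
The complex anion is given as 2−; its ligand charges sum to -4, so Pb = +2.
A 1:1 salt means the cation carries the equal and opposite charge, 2+.
Cation: ligand charges sum to -3; for the ion to be 2+, Re = +5.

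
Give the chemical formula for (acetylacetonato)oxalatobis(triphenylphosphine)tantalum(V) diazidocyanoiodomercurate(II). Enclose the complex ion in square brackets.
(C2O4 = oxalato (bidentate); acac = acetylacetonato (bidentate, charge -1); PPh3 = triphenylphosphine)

[Ta(acac)(C2O4)(PPh3)2][Hg(CN)I(N3)2]

Cation [Ta…]: ligand charges -3, Ta(V) ⇒ ion charge 2+.
Anion [Hg…]: ligand charges -4, Hg(II) ⇒ ion charge 2−.
One 2+ cation balances one 2− anion.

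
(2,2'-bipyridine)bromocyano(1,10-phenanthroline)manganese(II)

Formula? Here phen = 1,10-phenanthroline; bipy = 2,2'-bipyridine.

[Mn(bipy)Br(CN)(phen)]

Ligands: 1 cyano (CN, -1), 1 1,10-phenanthroline (phen, neutral), 1 bromo (Br, -1), 1 2,2'-bipyridine (bipy, neutral). Ligand charge sum = -2.
With Mn in oxidation state +2, the complex ion is [Mn...].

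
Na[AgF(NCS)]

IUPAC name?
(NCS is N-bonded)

The 1 sodium counter-ion carries a total charge of +1, so each complex ion is 1−.
Ligand charges: 1×isothiocyanato (-1 each), 1×fluoro (-1 each); total -2. So Ag + (-2) = 1−, giving Ag = +1.
Ligands are named alphabetically: fluoro before isothiocyanato.
The complex ion is anionic, so silver takes the -ate form argentate(I).

sodium fluoroisothiocyanatoargentate(I)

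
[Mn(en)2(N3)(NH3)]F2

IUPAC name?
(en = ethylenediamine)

ammineazidobis(ethylenediamine)manganese(III) fluoride

The 2 fluoride counter-ions carry a total charge of -2, so each complex ion is 2+.
Ligand charges: 1×azido (-1 each), 2×ethylenediamine (neutral), 1×ammine (neutral); total -1. So Mn + (-1) = 2+, giving Mn = +3.
Ligands are named alphabetically: ammine before azido before ethylenediamine.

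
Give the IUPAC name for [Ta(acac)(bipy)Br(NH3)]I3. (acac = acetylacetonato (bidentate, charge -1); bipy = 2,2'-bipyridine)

(acetylacetonato)ammine(2,2'-bipyridine)bromotantalum(V) iodide

The 3 iodide counter-ions carry a total charge of -3, so each complex ion is 3+.
Ligand charges: 1×acetylacetonato (-1 each), 1×ammine (neutral), 1×bromo (-1 each), 1×2,2'-bipyridine (neutral); total -2. So Ta + (-2) = 3+, giving Ta = +5.
Ligands are named alphabetically: acetylacetonato before ammine before bipyridine before bromo.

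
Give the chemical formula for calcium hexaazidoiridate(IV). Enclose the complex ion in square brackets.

Ligands: 6 azido (N3, -1). Ligand charge sum = -6.
With Ir in oxidation state +4, the complex ion is [Ir...]^2−.
Charge balance with calcium (+2) requires 1 complex ion per 1 calcium.

Ca[Ir(N3)6]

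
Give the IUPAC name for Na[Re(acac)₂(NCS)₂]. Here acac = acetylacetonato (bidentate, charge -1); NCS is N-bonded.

The 1 sodium counter-ion carries a total charge of +1, so each complex ion is 1−.
Ligand charges: 2×acetylacetonato (-1 each), 2×isothiocyanato (-1 each); total -4. So Re + (-4) = 1−, giving Re = +3.
Ligands are named alphabetically: acetylacetonato before isothiocyanato.
The complex ion is anionic, so rhenium takes the -ate form rhenate(III).

sodium bis(acetylacetonato)diisothiocyanatorhenate(III)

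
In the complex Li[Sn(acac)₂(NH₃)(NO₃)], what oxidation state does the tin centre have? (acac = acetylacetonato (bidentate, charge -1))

+2

1 lithium outside the brackets (+1 each) → the complex ion is 1−.
Ligand charges: 2×acac = -2; 1×NH3 neutral; 1×NO3 = -1; sum -3.
Sn + (-3) = 1− ⇒ Sn is +2.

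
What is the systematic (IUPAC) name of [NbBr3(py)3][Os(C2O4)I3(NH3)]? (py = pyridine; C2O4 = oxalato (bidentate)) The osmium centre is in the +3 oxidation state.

tribromotris(pyridine)niobium(V) amminetriiodooxalatoosmate(III)

Os is given as +3; the anion's ligand charges sum to -5, so the complex anion is 2−.
A 1:1 salt means the cation carries the equal and opposite charge, 2+.
Cation: ligand charges sum to -3; for the ion to be 2+, Nb = +5.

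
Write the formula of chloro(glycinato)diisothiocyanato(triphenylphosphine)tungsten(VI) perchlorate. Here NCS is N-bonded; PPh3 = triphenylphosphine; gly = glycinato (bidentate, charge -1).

[WCl(gly)(NCS)2(PPh3)](ClO4)2

Ligands: 2 isothiocyanato (NCS, -1), 1 triphenylphosphine (PPh3, neutral), 1 glycinato (gly, -1), 1 chloro (Cl, -1). Ligand charge sum = -4.
Charge balance with perchlorate (-1) requires 1 complex ion per 2 perchlorate.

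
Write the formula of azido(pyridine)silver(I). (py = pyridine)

[Ag(N3)(py)]

Ligands: 1 pyridine (py, neutral), 1 azido (N3, -1). Ligand charge sum = -1.
With Ag in oxidation state +1, the complex ion is [Ag...].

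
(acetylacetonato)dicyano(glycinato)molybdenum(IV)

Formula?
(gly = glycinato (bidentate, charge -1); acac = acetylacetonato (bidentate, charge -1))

[Mo(acac)(CN)2(gly)]

Ligands: 1 glycinato (gly, -1), 1 acetylacetonato (acac, -1), 2 cyano (CN, -1). Ligand charge sum = -4.
With Mo in oxidation state +4, the complex ion is [Mo...].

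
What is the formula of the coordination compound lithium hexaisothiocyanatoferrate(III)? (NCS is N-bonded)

Li3[Fe(NCS)6]

Ligands: 6 isothiocyanato (NCS, -1). Ligand charge sum = -6.
Charge balance with lithium (+1) requires 1 complex ion per 3 lithium.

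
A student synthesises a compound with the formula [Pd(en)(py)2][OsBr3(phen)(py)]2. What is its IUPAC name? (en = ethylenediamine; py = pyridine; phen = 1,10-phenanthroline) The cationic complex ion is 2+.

(ethylenediamine)bis(pyridine)palladium(II) tribromo(1,10-phenanthroline)(pyridine)osmate(II)

Both ions are complex: the cation is named first with the plain metal name, the anion second with the -ate form; each ion's ligands are alphabetised independently.
The complex cation is given as 2+; its ligand charges sum to 0, so Pd = +2.
With 2 anions per cation, each anion must be 2/2 = 1−.
Anion: ligand charges sum to -3; for the ion to be 1−, Os = +2.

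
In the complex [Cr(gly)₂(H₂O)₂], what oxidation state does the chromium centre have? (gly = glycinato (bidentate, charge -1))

+2

No counter-ion: the bracketed complex is neutral.
Ligand charges: 2×gly = -2; 2×H2O neutral; sum -2.
Cr + (-2) = 0 ⇒ Cr is +2.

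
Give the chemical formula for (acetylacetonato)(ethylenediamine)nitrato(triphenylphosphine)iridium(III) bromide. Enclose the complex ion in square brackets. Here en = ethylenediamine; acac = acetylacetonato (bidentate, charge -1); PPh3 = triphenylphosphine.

Ligands: 1 ethylenediamine (en, neutral), 1 nitrato (NO3, -1), 1 acetylacetonato (acac, -1), 1 triphenylphosphine (PPh3, neutral). Ligand charge sum = -2.
With Ir in oxidation state +3, the complex ion is [Ir...]^1+.
Charge balance with bromide (-1) requires 1 complex ion per 1 bromide.

[Ir(acac)(en)(NO3)(PPh3)]Br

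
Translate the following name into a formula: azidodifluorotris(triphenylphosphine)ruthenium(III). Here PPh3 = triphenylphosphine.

[RuF2(N3)(PPh3)3]

Ligands: 3 triphenylphosphine (PPh3, neutral), 2 fluoro (F, -1), 1 azido (N3, -1). Ligand charge sum = -3.
With Ru in oxidation state +3, the complex ion is [Ru...].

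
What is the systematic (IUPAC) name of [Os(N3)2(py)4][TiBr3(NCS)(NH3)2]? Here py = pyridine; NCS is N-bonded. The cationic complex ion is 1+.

Both ions are complex: the cation is named first with the plain metal name, the anion second with the -ate form; each ion's ligands are alphabetised independently.
The complex cation is given as 1+; its ligand charges sum to -2, so Os = +3.
A 1:1 salt means the anion carries the equal and opposite charge, 1−.
Anion: ligand charges sum to -4; for the ion to be 1−, Ti = +3.

diazidotetrakis(pyridine)osmium(III) diamminetribromoisothiocyanatotitanate(III)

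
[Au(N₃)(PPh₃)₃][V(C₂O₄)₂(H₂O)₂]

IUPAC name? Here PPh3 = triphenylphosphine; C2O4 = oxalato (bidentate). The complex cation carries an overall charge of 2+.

azidotris(triphenylphosphine)gold(III) diaquadioxalatovanadate(II)

Both ions are complex: the cation is named first with the plain metal name, the anion second with the -ate form; each ion's ligands are alphabetised independently.
The complex cation is given as 2+; its ligand charges sum to -1, so Au = +3.
A 1:1 salt means the anion carries the equal and opposite charge, 2−.
Anion: ligand charges sum to -4; for the ion to be 2−, V = +2.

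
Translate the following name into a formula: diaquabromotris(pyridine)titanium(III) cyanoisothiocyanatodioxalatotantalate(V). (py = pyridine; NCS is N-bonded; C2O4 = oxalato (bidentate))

[TiBr(H2O)2(py)3][Ta(C2O4)2(CN)(NCS)]2

Cation [Ti…]: ligand charges -1, Ti(III) ⇒ ion charge 2+.
Anion [Ta…]: ligand charges -6, Ta(V) ⇒ ion charge 1−.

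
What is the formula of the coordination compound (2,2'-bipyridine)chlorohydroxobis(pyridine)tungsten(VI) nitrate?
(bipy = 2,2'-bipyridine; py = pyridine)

Ligands: 1 chloro (Cl, -1), 1 2,2'-bipyridine (bipy, neutral), 2 pyridine (py, neutral), 1 hydroxo (OH, -1). Ligand charge sum = -2.
With W in oxidation state +6, the complex ion is [W...]^4+.
Charge balance with nitrate (-1) requires 1 complex ion per 4 nitrate.

[W(bipy)Cl(OH)(py)2](NO3)4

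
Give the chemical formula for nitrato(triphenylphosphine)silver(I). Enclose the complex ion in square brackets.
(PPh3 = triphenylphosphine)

[Ag(NO3)(PPh3)]

Ligands: 1 triphenylphosphine (PPh3, neutral), 1 nitrato (NO3, -1). Ligand charge sum = -1.
With Ag in oxidation state +1, the complex ion is [Ag...].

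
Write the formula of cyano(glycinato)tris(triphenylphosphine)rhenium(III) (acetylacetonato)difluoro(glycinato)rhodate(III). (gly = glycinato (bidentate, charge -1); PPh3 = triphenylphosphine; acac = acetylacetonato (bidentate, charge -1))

[Re(CN)(gly)(PPh3)3][Rh(acac)F2(gly)]

Cation [Re…]: ligand charges -2, Re(III) ⇒ ion charge 1+.
Anion [Rh…]: ligand charges -4, Rh(III) ⇒ ion charge 1−.
One 1+ cation balances one 1− anion.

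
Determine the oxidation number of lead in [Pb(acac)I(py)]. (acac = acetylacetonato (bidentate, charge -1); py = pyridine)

+2

No counter-ion: the bracketed complex is neutral.
Ligand charges: 1×acac = -1; 1×py neutral; 1×I = -1; sum -2.
Pb + (-2) = 0 ⇒ Pb is +2.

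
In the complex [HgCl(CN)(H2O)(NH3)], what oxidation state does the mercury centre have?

No counter-ion: the bracketed complex is neutral.
Ligand charges: 1×H2O neutral; 1×NH3 neutral; 1×Cl = -1; 1×CN = -1; sum -2.
Hg + (-2) = 0 ⇒ Hg is +2.

+2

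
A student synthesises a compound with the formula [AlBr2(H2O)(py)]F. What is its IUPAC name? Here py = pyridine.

aquadibromo(pyridine)aluminium(III) fluoride

The 1 fluoride counter-ion carries a total charge of -1, so each complex ion is 1+.
Ligand charges: 1×pyridine (neutral), 2×bromo (-1 each), 1×aqua (neutral); total -2. So Al + (-2) = 1+, giving Al = +3.
Ligands are named alphabetically: aqua before bromo before pyridine.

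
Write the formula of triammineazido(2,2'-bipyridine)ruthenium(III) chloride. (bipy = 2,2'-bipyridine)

Ligands: 1 azido (N3, -1), 3 ammine (NH3, neutral), 1 2,2'-bipyridine (bipy, neutral). Ligand charge sum = -1.
With Ru in oxidation state +3, the complex ion is [Ru...]^2+.
Charge balance with chloride (-1) requires 1 complex ion per 2 chloride.

[Ru(bipy)(N3)(NH3)3]Cl2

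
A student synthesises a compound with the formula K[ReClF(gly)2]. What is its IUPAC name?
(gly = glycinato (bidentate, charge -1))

The 1 potassium counter-ion carries a total charge of +1, so each complex ion is 1−.
Ligand charges: 1×chloro (-1 each), 1×fluoro (-1 each), 2×glycinato (-1 each); total -4. So Re + (-4) = 1−, giving Re = +3.
The complex ion is anionic, so rhenium takes the -ate form rhenate(III).

potassium chlorofluorobis(glycinato)rhenate(III)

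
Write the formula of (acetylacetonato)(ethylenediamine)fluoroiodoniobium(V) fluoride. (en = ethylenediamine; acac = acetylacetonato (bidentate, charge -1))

[Nb(acac)(en)FI]F2

Ligands: 1 ethylenediamine (en, neutral), 1 iodo (I, -1), 1 acetylacetonato (acac, -1), 1 fluoro (F, -1). Ligand charge sum = -3.
Charge balance with fluoride (-1) requires 1 complex ion per 2 fluoride.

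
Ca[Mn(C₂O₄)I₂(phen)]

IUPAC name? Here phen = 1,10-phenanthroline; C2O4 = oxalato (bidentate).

The 1 calcium counter-ion carries a total charge of +2, so each complex ion is 2−.
Ligand charges: 1×1,10-phenanthroline (neutral), 1×oxalato (-2 each), 2×iodo (-1 each); total -4. So Mn + (-4) = 2−, giving Mn = +2.
Ligands are named alphabetically: iodo before oxalato before phenanthroline.
The complex ion is anionic, so manganese takes the -ate form manganate(II).

calcium diiodooxalato(1,10-phenanthroline)manganate(II)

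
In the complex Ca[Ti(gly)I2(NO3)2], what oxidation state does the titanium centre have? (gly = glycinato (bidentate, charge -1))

+3

1 calcium outside the brackets (+2 each) → the complex ion is 2−.
Ligand charges: 2×NO3 = -2; 1×gly = -1; 2×I = -2; sum -5.
Ti + (-5) = 2− ⇒ Ti is +3.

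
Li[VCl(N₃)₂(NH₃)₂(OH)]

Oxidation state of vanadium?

+3

1 lithium outside the brackets (+1 each) → the complex ion is 1−.
Ligand charges: 1×OH = -1; 2×N3 = -2; 1×Cl = -1; 2×NH3 neutral; sum -4.
V + (-4) = 1− ⇒ V is +3.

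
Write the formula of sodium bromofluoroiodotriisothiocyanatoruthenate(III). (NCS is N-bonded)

Ligands: 1 iodo (I, -1), 3 isothiocyanato (NCS, -1), 1 bromo (Br, -1), 1 fluoro (F, -1). Ligand charge sum = -6.
Charge balance with sodium (+1) requires 1 complex ion per 3 sodium.

Na3[RuBrFI(NCS)3]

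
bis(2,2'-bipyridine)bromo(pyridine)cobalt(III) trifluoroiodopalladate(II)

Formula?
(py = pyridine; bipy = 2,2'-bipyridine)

Cation [Co…]: ligand charges -1, Co(III) ⇒ ion charge 2+.
Anion [Pd…]: ligand charges -4, Pd(II) ⇒ ion charge 2−.
One 2+ cation balances one 2− anion.

[Co(bipy)2Br(py)][PdF3I]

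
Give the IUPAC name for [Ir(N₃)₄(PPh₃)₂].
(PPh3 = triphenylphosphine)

There is no counter-ion, so the complex is neutral overall.
Ligand charges: 4×azido (-1 each), 2×triphenylphosphine (neutral); total -4. So Ir + (-4) = 0, giving Ir = +4.
Ligands are named alphabetically: azido before triphenylphosphine.

tetraazidobis(triphenylphosphine)iridium(IV)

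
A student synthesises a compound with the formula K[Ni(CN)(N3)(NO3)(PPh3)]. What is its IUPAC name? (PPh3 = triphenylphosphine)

potassium azidocyanonitrato(triphenylphosphine)nickelate(II)

The 1 potassium counter-ion carries a total charge of +1, so each complex ion is 1−.
Ligand charges: 1×nitrato (-1 each), 1×azido (-1 each), 1×triphenylphosphine (neutral), 1×cyano (-1 each); total -3. So Ni + (-3) = 1−, giving Ni = +2.
Ligands are named alphabetically: azido before cyano before nitrato before triphenylphosphine.
The complex ion is anionic, so nickel takes the -ate form nickelate(II).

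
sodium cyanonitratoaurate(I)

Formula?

Ligands: 1 cyano (CN, -1), 1 nitrato (NO3, -1). Ligand charge sum = -2.
With Au in oxidation state +1, the complex ion is [Au...]^1−.
Charge balance with sodium (+1) requires 1 complex ion per 1 sodium.

Na[Au(CN)(NO3)]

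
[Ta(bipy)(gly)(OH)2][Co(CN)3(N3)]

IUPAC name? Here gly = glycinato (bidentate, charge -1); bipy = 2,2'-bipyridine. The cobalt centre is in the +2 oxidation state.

(2,2'-bipyridine)(glycinato)dihydroxotantalum(V) azidotricyanocobaltate(II)

Both ions are complex: the cation is named first with the plain metal name, the anion second with the -ate form; each ion's ligands are alphabetised independently.
Co is given as +2; the anion's ligand charges sum to -4, so the complex anion is 2−.
A 1:1 salt means the cation carries the equal and opposite charge, 2+.
Cation: ligand charges sum to -3; for the ion to be 2+, Ta = +5.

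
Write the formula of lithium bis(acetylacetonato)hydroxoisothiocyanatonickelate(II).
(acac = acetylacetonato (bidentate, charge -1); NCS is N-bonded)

Li2[Ni(acac)2(NCS)(OH)]

Ligands: 1 hydroxo (OH, -1), 2 acetylacetonato (acac, -1), 1 isothiocyanato (NCS, -1). Ligand charge sum = -4.
With Ni in oxidation state +2, the complex ion is [Ni...]^2−.
Charge balance with lithium (+1) requires 1 complex ion per 2 lithium.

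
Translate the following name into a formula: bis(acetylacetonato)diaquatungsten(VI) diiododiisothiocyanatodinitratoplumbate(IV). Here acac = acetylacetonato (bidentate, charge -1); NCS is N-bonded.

Cation [W…]: ligand charges -2, W(VI) ⇒ ion charge 4+.
Anion [Pb…]: ligand charges -6, Pb(IV) ⇒ ion charge 2−.

[W(acac)2(H2O)2][PbI2(NCS)2(NO3)2]2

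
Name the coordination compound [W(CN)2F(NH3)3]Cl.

The 1 chloride counter-ion carries a total charge of -1, so each complex ion is 1+.
Ligand charges: 2×cyano (-1 each), 1×fluoro (-1 each), 3×ammine (neutral); total -3. So W + (-3) = 1+, giving W = +4.
Ligands are named alphabetically: ammine before cyano before fluoro.

triamminedicyanofluorotungsten(IV) chloride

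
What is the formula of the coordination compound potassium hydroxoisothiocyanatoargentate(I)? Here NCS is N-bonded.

K[Ag(NCS)(OH)]

Ligands: 1 isothiocyanato (NCS, -1), 1 hydroxo (OH, -1). Ligand charge sum = -2.
Charge balance with potassium (+1) requires 1 complex ion per 1 potassium.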